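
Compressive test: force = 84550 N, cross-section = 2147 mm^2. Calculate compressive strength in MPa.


CS = 84550 / 2147 = 39.4 MPa

39.4


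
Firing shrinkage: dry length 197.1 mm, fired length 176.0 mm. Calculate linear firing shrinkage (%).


FS = (197.1 - 176.0) / 197.1 * 100 = 10.71%

10.71


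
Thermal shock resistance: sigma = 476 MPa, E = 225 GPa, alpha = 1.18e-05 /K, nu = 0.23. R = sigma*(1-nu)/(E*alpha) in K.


R = 476*(1-0.23)/(225*1000*1.18e-05) = 138 K

138


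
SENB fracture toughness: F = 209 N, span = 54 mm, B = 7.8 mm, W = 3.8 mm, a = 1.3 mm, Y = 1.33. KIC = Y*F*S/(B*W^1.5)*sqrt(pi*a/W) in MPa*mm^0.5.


KIC = 1.33*209*54/(7.8*3.8^1.5)*sqrt(pi*1.3/3.8) = 269.32

269.32


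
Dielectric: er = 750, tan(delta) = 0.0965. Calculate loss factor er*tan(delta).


Loss = 750 * 0.0965 = 72.375

72.375


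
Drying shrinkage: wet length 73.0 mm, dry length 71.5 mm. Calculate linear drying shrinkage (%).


DS = (73.0 - 71.5) / 73.0 * 100 = 2.05%

2.05


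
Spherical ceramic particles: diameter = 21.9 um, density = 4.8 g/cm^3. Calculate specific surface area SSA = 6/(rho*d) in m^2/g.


SSA = 6 / (4.8 * 21.9) = 0.057 m^2/g

0.057


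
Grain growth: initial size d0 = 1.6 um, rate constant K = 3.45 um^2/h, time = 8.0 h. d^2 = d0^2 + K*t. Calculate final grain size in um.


d^2 = 1.6^2 + 3.45*8.0 = 30.16
d = sqrt(30.16) = 5.49 um

5.49


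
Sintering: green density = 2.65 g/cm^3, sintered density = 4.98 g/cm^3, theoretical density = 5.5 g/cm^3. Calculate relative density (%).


Relative = 4.98 / 5.5 * 100 = 90.5%

90.5


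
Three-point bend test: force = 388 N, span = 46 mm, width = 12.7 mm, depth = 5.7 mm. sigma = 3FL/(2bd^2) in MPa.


sigma = 3*388*46/(2*12.7*5.7^2) = 64.9 MPa

64.9


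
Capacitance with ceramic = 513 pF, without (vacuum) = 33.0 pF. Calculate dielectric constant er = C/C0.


er = 513 / 33.0 = 15.55

15.55


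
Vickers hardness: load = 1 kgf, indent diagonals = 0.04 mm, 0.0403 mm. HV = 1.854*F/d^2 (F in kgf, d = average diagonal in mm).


d_avg = (0.04+0.0403)/2 = 0.04015 mm
HV = 1.854*1/0.04015^2 = 1150

1150


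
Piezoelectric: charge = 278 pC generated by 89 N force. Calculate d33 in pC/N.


d33 = 278 / 89 = 3.1 pC/N

3.1


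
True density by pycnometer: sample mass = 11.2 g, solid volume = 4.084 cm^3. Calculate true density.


TD = 11.2 / 4.084 = 2.742 g/cm^3

2.742


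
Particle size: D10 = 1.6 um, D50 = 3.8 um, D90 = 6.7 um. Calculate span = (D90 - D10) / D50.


Span = (6.7 - 1.6) / 3.8 = 5.1 / 3.8 = 1.342

1.342


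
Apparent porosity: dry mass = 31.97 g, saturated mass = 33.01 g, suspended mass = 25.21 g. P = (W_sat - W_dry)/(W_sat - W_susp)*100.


P = (33.01 - 31.97) / (33.01 - 25.21) * 100 = 1.04 / 7.8 * 100 = 13.3%

13.3


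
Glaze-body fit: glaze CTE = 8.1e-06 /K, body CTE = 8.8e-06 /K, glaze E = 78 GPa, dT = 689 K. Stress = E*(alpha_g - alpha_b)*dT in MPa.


Stress = 78*1000*(8.1e-06 - 8.8e-06)*689 = -37.6 MPa

-37.6


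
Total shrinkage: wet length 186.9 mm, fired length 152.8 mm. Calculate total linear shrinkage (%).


TS = (186.9 - 152.8) / 186.9 * 100 = 18.25%

18.25


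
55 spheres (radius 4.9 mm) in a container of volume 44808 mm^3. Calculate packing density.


V_sphere = 4/3*pi*4.9^3 = 492.807 mm^3
Total V = 55*492.807 = 27104.385 mm^3
PD = 27104.385 / 44808 = 0.605

0.605


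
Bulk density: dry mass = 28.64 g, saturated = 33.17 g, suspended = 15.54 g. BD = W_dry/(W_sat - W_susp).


BD = 28.64 / (33.17 - 15.54) = 28.64 / 17.63 = 1.625 g/cm^3

1.625


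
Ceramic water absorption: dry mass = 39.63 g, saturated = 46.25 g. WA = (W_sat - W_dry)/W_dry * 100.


WA = (46.25 - 39.63) / 39.63 * 100 = 16.7%

16.7


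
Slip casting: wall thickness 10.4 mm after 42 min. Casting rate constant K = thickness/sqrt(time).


K = 10.4 / sqrt(42) = 10.4 / 6.4807 = 1.605 mm/min^0.5

1.605


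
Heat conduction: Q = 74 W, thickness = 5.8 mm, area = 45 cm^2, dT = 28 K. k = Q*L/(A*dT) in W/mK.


k = 74*5.8/1000/(45/10000*28) = 3.41 W/mK

3.41


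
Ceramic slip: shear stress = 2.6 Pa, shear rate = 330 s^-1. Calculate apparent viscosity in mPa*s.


eta = tau/gamma * 1000 = 2.6/330 * 1000 = 7.9 mPa*s

7.9


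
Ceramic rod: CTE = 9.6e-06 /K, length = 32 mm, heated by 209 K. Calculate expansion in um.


dL = 9.6e-06 * 32 * 209 * 1000 = 64.205 um

64.205


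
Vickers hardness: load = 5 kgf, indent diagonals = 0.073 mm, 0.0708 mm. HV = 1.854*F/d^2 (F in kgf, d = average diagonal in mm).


d_avg = (0.073+0.0708)/2 = 0.0719 mm
HV = 1.854*5/0.0719^2 = 1793

1793


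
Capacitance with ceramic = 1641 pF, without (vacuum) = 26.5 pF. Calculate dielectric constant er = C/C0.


er = 1641 / 26.5 = 61.92

61.92


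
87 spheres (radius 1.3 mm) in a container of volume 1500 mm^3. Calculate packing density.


V_sphere = 4/3*pi*1.3^3 = 9.2028 mm^3
Total V = 87*9.2028 = 800.6436 mm^3
PD = 800.6436 / 1500 = 0.534

0.534


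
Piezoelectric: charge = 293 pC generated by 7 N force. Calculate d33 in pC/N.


d33 = 293 / 7 = 41.9 pC/N

41.9


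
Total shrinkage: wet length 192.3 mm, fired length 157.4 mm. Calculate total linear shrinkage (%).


TS = (192.3 - 157.4) / 192.3 * 100 = 18.15%

18.15


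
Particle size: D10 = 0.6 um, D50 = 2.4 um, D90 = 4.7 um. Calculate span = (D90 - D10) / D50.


Span = (4.7 - 0.6) / 2.4 = 4.1 / 2.4 = 1.708

1.708


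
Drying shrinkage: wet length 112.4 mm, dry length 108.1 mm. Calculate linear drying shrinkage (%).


DS = (112.4 - 108.1) / 112.4 * 100 = 3.83%

3.83


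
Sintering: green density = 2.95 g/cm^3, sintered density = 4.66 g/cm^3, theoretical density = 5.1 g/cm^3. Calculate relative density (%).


Relative = 4.66 / 5.1 * 100 = 91.4%

91.4


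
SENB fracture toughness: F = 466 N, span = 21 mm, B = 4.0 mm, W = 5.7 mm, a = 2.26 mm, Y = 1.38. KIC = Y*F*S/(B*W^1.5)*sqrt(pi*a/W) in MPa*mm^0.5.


KIC = 1.38*466*21/(4.0*5.7^1.5)*sqrt(pi*2.26/5.7) = 276.89

276.89


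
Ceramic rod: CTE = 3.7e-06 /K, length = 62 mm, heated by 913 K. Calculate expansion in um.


dL = 3.7e-06 * 62 * 913 * 1000 = 209.442 um

209.442


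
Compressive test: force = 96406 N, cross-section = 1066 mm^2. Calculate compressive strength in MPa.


CS = 96406 / 1066 = 90.4 MPa

90.4


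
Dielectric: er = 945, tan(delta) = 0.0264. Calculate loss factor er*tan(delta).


Loss = 945 * 0.0264 = 24.948

24.948


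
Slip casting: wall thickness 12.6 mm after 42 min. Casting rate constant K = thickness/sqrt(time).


K = 12.6 / sqrt(42) = 12.6 / 6.4807 = 1.944 mm/min^0.5

1.944


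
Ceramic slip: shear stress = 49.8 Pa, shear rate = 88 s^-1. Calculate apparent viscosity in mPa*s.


eta = tau/gamma * 1000 = 49.8/88 * 1000 = 565.9 mPa*s

565.9


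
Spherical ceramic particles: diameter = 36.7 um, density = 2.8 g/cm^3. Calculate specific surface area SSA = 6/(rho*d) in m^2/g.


SSA = 6 / (2.8 * 36.7) = 0.058 m^2/g

0.058


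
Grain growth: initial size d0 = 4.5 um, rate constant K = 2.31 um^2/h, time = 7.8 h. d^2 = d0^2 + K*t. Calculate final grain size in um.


d^2 = 4.5^2 + 2.31*7.8 = 38.268
d = sqrt(38.268) = 6.19 um

6.19


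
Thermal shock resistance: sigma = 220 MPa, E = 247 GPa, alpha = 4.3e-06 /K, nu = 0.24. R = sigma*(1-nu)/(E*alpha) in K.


R = 220*(1-0.24)/(247*1000*4.3e-06) = 157 K

157


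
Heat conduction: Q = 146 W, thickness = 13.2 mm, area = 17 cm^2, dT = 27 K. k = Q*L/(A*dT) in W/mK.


k = 146*13.2/1000/(17/10000*27) = 41.99 W/mK

41.99


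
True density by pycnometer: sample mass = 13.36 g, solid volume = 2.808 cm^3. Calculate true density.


TD = 13.36 / 2.808 = 4.758 g/cm^3

4.758


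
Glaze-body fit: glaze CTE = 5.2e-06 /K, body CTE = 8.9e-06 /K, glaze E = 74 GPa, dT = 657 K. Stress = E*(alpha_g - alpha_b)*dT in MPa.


Stress = 74*1000*(5.2e-06 - 8.9e-06)*657 = -179.9 MPa

-179.9


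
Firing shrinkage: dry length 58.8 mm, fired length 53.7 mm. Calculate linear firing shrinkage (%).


FS = (58.8 - 53.7) / 58.8 * 100 = 8.67%

8.67


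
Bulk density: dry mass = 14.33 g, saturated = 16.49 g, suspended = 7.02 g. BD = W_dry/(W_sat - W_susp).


BD = 14.33 / (16.49 - 7.02) = 14.33 / 9.47 = 1.513 g/cm^3

1.513


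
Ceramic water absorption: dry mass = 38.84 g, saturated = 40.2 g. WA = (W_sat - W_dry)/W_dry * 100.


WA = (40.2 - 38.84) / 38.84 * 100 = 3.5%

3.5


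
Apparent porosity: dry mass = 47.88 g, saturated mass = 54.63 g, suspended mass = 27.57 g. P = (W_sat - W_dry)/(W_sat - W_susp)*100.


P = (54.63 - 47.88) / (54.63 - 27.57) * 100 = 6.75 / 27.06 * 100 = 24.9%

24.9


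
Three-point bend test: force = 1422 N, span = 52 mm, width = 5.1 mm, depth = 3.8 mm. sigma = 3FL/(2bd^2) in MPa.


sigma = 3*1422*52/(2*5.1*3.8^2) = 1506.1 MPa

1506.1


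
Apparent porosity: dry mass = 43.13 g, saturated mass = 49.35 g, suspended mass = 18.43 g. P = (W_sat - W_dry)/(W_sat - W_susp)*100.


P = (49.35 - 43.13) / (49.35 - 18.43) * 100 = 6.22 / 30.92 * 100 = 20.1%

20.1


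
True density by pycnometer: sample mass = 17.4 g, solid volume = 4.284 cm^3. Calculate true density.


TD = 17.4 / 4.284 = 4.062 g/cm^3

4.062


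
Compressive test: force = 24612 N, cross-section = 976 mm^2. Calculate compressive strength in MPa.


CS = 24612 / 976 = 25.2 MPa

25.2


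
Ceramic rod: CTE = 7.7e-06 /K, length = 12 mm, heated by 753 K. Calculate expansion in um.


dL = 7.7e-06 * 12 * 753 * 1000 = 69.577 um

69.577


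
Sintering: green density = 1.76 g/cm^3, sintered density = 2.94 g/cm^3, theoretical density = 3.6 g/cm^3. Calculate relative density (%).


Relative = 2.94 / 3.6 * 100 = 81.7%

81.7


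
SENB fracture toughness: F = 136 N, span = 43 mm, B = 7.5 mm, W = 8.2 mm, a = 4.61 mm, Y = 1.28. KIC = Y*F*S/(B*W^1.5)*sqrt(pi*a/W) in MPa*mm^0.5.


KIC = 1.28*136*43/(7.5*8.2^1.5)*sqrt(pi*4.61/8.2) = 56.49

56.49


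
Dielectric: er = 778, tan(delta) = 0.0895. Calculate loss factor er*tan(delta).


Loss = 778 * 0.0895 = 69.631

69.631


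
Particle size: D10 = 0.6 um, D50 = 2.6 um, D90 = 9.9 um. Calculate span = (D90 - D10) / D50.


Span = (9.9 - 0.6) / 2.6 = 9.3 / 2.6 = 3.577

3.577


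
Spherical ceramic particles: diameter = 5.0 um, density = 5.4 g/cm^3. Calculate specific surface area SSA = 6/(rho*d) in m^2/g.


SSA = 6 / (5.4 * 5.0) = 0.222 m^2/g

0.222


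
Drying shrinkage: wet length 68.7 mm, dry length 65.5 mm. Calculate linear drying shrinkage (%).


DS = (68.7 - 65.5) / 68.7 * 100 = 4.66%

4.66


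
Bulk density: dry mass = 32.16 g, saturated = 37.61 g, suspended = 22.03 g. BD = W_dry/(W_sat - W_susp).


BD = 32.16 / (37.61 - 22.03) = 32.16 / 15.58 = 2.064 g/cm^3

2.064


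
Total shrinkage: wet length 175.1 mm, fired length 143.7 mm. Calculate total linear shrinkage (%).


TS = (175.1 - 143.7) / 175.1 * 100 = 17.93%

17.93


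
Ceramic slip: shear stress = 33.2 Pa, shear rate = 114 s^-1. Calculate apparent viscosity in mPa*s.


eta = tau/gamma * 1000 = 33.2/114 * 1000 = 291.2 mPa*s

291.2


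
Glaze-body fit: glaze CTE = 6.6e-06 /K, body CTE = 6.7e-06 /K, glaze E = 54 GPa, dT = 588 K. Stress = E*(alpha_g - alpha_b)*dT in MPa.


Stress = 54*1000*(6.6e-06 - 6.7e-06)*588 = -3.2 MPa

-3.2


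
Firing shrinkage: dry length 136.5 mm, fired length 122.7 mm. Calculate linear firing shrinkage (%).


FS = (136.5 - 122.7) / 136.5 * 100 = 10.11%

10.11


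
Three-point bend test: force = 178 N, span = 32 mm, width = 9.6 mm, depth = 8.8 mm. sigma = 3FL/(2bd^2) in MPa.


sigma = 3*178*32/(2*9.6*8.8^2) = 11.5 MPa

11.5


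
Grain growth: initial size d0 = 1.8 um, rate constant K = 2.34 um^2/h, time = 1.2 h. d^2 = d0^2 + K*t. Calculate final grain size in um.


d^2 = 1.8^2 + 2.34*1.2 = 6.048
d = sqrt(6.048) = 2.46 um

2.46


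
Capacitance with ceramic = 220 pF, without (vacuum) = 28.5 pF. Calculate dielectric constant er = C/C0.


er = 220 / 28.5 = 7.72

7.72


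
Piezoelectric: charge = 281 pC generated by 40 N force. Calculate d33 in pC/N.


d33 = 281 / 40 = 7.0 pC/N

7.0


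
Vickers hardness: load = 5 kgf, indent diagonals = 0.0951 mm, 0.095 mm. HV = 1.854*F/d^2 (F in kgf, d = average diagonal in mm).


d_avg = (0.0951+0.095)/2 = 0.09505 mm
HV = 1.854*5/0.09505^2 = 1026

1026


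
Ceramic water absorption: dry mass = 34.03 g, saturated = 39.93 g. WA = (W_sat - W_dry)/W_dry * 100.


WA = (39.93 - 34.03) / 34.03 * 100 = 17.34%

17.34


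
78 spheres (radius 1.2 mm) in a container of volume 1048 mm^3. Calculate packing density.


V_sphere = 4/3*pi*1.2^3 = 7.2382 mm^3
Total V = 78*7.2382 = 564.5796 mm^3
PD = 564.5796 / 1048 = 0.539

0.539


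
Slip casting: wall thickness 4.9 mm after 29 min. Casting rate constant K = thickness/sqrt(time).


K = 4.9 / sqrt(29) = 4.9 / 5.3852 = 0.91 mm/min^0.5

0.91


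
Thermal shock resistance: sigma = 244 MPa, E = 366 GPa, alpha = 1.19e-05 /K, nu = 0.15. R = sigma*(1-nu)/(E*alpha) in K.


R = 244*(1-0.15)/(366*1000*1.19e-05) = 48 K

48


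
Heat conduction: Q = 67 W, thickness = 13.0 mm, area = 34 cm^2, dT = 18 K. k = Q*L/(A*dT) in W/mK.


k = 67*13.0/1000/(34/10000*18) = 14.23 W/mK

14.23


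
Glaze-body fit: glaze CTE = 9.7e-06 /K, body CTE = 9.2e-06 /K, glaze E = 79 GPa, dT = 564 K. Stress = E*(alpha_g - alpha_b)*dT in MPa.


Stress = 79*1000*(9.7e-06 - 9.2e-06)*564 = 22.3 MPa

22.3


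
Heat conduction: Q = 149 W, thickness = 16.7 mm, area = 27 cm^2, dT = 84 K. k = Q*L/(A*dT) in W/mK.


k = 149*16.7/1000/(27/10000*84) = 10.97 W/mK

10.97


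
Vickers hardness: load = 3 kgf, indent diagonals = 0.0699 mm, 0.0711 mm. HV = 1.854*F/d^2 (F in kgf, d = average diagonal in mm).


d_avg = (0.0699+0.0711)/2 = 0.0705 mm
HV = 1.854*3/0.0705^2 = 1119

1119


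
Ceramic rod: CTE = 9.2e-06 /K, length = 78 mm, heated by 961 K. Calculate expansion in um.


dL = 9.2e-06 * 78 * 961 * 1000 = 689.614 um

689.614


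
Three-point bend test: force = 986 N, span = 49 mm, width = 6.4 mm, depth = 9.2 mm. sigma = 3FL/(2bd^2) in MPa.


sigma = 3*986*49/(2*6.4*9.2^2) = 133.8 MPa

133.8


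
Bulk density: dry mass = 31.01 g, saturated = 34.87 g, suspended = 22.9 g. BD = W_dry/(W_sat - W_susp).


BD = 31.01 / (34.87 - 22.9) = 31.01 / 11.97 = 2.591 g/cm^3

2.591


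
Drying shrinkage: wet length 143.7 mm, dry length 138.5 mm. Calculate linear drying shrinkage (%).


DS = (143.7 - 138.5) / 143.7 * 100 = 3.62%

3.62


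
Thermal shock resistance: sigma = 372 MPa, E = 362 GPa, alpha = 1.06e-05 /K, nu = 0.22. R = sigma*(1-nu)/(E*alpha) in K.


R = 372*(1-0.22)/(362*1000*1.06e-05) = 76 K

76


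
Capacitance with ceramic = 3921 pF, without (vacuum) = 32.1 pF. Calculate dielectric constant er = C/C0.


er = 3921 / 32.1 = 122.15

122.15


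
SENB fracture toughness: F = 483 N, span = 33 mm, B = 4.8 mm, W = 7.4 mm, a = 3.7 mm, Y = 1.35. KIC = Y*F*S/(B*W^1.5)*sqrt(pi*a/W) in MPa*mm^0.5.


KIC = 1.35*483*33/(4.8*7.4^1.5)*sqrt(pi*3.7/7.4) = 279.1

279.1


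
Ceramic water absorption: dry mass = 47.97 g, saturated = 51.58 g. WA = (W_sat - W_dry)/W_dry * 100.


WA = (51.58 - 47.97) / 47.97 * 100 = 7.53%

7.53


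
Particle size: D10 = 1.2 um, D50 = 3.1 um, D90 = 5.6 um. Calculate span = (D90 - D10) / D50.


Span = (5.6 - 1.2) / 3.1 = 4.4 / 3.1 = 1.419

1.419


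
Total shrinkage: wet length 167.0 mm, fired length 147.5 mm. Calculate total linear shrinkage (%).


TS = (167.0 - 147.5) / 167.0 * 100 = 11.68%

11.68


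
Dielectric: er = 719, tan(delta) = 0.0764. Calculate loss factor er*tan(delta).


Loss = 719 * 0.0764 = 54.932

54.932


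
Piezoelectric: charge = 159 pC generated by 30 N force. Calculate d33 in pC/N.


d33 = 159 / 30 = 5.3 pC/N

5.3


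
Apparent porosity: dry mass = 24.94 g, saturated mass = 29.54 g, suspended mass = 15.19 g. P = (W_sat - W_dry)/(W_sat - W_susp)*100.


P = (29.54 - 24.94) / (29.54 - 15.19) * 100 = 4.6 / 14.35 * 100 = 32.1%

32.1


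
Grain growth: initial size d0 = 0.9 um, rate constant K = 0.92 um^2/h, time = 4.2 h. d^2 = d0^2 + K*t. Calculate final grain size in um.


d^2 = 0.9^2 + 0.92*4.2 = 4.674
d = sqrt(4.674) = 2.16 um

2.16


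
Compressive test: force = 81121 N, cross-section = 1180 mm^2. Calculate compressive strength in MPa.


CS = 81121 / 1180 = 68.7 MPa

68.7


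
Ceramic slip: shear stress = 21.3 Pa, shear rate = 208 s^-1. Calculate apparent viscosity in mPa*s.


eta = tau/gamma * 1000 = 21.3/208 * 1000 = 102.4 mPa*s

102.4


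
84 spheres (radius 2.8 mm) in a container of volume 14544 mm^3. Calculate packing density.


V_sphere = 4/3*pi*2.8^3 = 91.9523 mm^3
Total V = 84*91.9523 = 7723.9932 mm^3
PD = 7723.9932 / 14544 = 0.531

0.531


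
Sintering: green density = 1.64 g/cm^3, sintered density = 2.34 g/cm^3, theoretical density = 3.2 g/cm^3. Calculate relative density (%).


Relative = 2.34 / 3.2 * 100 = 73.1%

73.1


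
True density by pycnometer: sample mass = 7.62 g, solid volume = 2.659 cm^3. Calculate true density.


TD = 7.62 / 2.659 = 2.866 g/cm^3

2.866


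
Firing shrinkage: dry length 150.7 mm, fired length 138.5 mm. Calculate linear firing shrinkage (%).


FS = (150.7 - 138.5) / 150.7 * 100 = 8.1%

8.1


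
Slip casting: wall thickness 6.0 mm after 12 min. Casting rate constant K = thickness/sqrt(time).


K = 6.0 / sqrt(12) = 6.0 / 3.4641 = 1.732 mm/min^0.5

1.732


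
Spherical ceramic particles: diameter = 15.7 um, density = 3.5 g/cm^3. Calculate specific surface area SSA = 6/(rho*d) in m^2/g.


SSA = 6 / (3.5 * 15.7) = 0.109 m^2/g

0.109


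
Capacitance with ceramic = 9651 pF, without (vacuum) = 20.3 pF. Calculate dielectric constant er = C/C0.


er = 9651 / 20.3 = 475.42

475.42


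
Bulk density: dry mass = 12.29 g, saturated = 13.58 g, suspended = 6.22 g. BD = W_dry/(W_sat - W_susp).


BD = 12.29 / (13.58 - 6.22) = 12.29 / 7.36 = 1.67 g/cm^3

1.67


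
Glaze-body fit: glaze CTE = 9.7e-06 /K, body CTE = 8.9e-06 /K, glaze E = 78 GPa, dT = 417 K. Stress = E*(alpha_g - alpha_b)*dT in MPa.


Stress = 78*1000*(9.7e-06 - 8.9e-06)*417 = 26.0 MPa

26.0


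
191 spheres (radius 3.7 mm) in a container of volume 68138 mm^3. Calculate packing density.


V_sphere = 4/3*pi*3.7^3 = 212.1748 mm^3
Total V = 191*212.1748 = 40525.3868 mm^3
PD = 40525.3868 / 68138 = 0.595

0.595


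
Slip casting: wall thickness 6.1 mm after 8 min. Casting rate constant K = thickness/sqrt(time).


K = 6.1 / sqrt(8) = 6.1 / 2.8284 = 2.157 mm/min^0.5

2.157


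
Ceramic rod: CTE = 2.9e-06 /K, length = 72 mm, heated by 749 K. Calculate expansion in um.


dL = 2.9e-06 * 72 * 749 * 1000 = 156.391 um

156.391


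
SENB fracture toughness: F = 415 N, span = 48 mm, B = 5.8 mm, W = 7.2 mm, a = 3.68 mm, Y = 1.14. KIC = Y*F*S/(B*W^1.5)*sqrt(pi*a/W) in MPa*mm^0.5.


KIC = 1.14*415*48/(5.8*7.2^1.5)*sqrt(pi*3.68/7.2) = 256.8

256.8


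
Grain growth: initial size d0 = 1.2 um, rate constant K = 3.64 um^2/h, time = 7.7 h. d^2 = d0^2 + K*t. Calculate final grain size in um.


d^2 = 1.2^2 + 3.64*7.7 = 29.468
d = sqrt(29.468) = 5.43 um

5.43


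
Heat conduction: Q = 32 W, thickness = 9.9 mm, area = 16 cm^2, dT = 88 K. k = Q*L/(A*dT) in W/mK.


k = 32*9.9/1000/(16/10000*88) = 2.25 W/mK

2.25


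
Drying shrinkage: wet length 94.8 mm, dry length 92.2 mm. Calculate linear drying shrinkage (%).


DS = (94.8 - 92.2) / 94.8 * 100 = 2.74%

2.74


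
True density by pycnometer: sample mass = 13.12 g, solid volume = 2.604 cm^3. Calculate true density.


TD = 13.12 / 2.604 = 5.038 g/cm^3

5.038


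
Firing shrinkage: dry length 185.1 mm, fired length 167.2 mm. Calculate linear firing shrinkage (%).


FS = (185.1 - 167.2) / 185.1 * 100 = 9.67%

9.67


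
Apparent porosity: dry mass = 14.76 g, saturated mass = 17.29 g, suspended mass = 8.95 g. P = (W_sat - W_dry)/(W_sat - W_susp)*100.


P = (17.29 - 14.76) / (17.29 - 8.95) * 100 = 2.53 / 8.34 * 100 = 30.3%

30.3


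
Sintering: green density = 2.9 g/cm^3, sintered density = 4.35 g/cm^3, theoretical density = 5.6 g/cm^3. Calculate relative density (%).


Relative = 4.35 / 5.6 * 100 = 77.7%

77.7


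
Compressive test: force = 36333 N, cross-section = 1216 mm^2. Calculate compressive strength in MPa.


CS = 36333 / 1216 = 29.9 MPa

29.9


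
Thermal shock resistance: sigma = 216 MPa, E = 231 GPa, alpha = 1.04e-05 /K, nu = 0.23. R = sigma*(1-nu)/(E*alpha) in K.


R = 216*(1-0.23)/(231*1000*1.04e-05) = 69 K

69


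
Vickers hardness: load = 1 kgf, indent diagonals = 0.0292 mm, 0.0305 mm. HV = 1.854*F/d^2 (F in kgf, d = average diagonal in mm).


d_avg = (0.0292+0.0305)/2 = 0.02985 mm
HV = 1.854*1/0.02985^2 = 2081

2081


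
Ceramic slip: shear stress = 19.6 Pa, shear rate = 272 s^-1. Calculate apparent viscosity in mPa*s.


eta = tau/gamma * 1000 = 19.6/272 * 1000 = 72.1 mPa*s

72.1


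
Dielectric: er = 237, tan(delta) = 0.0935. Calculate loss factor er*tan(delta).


Loss = 237 * 0.0935 = 22.16

22.16


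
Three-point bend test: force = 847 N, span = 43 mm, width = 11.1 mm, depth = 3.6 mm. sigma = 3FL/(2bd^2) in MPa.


sigma = 3*847*43/(2*11.1*3.6^2) = 379.8 MPa

379.8


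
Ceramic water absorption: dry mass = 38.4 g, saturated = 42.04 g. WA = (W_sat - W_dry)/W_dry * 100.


WA = (42.04 - 38.4) / 38.4 * 100 = 9.48%

9.48


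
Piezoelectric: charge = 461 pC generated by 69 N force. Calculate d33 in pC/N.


d33 = 461 / 69 = 6.7 pC/N

6.7


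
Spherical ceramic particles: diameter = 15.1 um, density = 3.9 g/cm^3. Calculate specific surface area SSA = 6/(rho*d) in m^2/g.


SSA = 6 / (3.9 * 15.1) = 0.102 m^2/g

0.102


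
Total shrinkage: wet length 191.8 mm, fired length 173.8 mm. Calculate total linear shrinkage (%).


TS = (191.8 - 173.8) / 191.8 * 100 = 9.38%

9.38


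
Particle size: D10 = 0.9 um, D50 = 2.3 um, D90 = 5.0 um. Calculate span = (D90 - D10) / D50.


Span = (5.0 - 0.9) / 2.3 = 4.1 / 2.3 = 1.783

1.783


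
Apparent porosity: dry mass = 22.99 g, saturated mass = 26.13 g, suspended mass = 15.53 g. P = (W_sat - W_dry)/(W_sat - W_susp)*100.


P = (26.13 - 22.99) / (26.13 - 15.53) * 100 = 3.14 / 10.6 * 100 = 29.6%

29.6


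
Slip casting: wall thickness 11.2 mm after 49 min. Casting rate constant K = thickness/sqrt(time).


K = 11.2 / sqrt(49) = 11.2 / 7.0 = 1.6 mm/min^0.5

1.6


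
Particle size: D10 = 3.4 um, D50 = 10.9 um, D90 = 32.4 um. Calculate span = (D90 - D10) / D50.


Span = (32.4 - 3.4) / 10.9 = 29.0 / 10.9 = 2.661

2.661


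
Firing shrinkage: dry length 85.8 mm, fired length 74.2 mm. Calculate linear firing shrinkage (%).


FS = (85.8 - 74.2) / 85.8 * 100 = 13.52%

13.52


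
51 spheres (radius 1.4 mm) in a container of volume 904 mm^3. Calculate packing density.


V_sphere = 4/3*pi*1.4^3 = 11.494 mm^3
Total V = 51*11.494 = 586.194 mm^3
PD = 586.194 / 904 = 0.648

0.648


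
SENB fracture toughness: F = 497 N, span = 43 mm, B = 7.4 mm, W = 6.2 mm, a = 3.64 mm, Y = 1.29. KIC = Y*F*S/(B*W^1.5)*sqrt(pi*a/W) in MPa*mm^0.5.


KIC = 1.29*497*43/(7.4*6.2^1.5)*sqrt(pi*3.64/6.2) = 327.74

327.74


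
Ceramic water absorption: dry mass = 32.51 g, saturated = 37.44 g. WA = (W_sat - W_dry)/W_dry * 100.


WA = (37.44 - 32.51) / 32.51 * 100 = 15.16%

15.16


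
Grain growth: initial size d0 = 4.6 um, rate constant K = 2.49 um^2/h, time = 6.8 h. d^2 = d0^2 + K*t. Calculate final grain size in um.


d^2 = 4.6^2 + 2.49*6.8 = 38.092
d = sqrt(38.092) = 6.17 um

6.17


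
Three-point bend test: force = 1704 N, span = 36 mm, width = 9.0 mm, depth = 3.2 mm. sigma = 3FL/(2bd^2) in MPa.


sigma = 3*1704*36/(2*9.0*3.2^2) = 998.4 MPa

998.4


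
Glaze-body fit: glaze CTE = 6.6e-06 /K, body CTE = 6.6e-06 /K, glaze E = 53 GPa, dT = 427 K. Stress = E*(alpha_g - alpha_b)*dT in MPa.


Stress = 53*1000*(6.6e-06 - 6.6e-06)*427 = 0.0 MPa

0.0


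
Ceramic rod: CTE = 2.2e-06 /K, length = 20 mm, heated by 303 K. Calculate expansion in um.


dL = 2.2e-06 * 20 * 303 * 1000 = 13.332 um

13.332


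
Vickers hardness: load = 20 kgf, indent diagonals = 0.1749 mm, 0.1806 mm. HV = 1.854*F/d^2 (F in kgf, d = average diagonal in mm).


d_avg = (0.1749+0.1806)/2 = 0.17775 mm
HV = 1.854*20/0.17775^2 = 1174

1174


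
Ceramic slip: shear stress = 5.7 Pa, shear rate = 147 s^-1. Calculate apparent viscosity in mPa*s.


eta = tau/gamma * 1000 = 5.7/147 * 1000 = 38.8 mPa*s

38.8


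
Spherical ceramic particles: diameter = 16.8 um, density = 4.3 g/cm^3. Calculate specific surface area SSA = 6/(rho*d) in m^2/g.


SSA = 6 / (4.3 * 16.8) = 0.083 m^2/g

0.083


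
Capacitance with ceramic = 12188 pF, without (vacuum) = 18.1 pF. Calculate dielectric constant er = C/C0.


er = 12188 / 18.1 = 673.37

673.37


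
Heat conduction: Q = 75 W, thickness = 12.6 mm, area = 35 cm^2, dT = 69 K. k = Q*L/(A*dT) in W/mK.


k = 75*12.6/1000/(35/10000*69) = 3.91 W/mK

3.91


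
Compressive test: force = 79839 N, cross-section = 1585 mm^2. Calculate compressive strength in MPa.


CS = 79839 / 1585 = 50.4 MPa

50.4


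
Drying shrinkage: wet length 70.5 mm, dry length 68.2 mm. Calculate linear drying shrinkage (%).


DS = (70.5 - 68.2) / 70.5 * 100 = 3.26%

3.26


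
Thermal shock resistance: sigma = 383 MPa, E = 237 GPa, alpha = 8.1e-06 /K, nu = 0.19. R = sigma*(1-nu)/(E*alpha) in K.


R = 383*(1-0.19)/(237*1000*8.1e-06) = 162 K

162


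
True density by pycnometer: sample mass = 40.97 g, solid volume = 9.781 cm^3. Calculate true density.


TD = 40.97 / 9.781 = 4.189 g/cm^3

4.189


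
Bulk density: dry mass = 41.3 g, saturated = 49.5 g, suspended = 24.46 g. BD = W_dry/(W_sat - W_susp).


BD = 41.3 / (49.5 - 24.46) = 41.3 / 25.04 = 1.649 g/cm^3

1.649


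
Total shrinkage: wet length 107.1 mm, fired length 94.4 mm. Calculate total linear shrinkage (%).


TS = (107.1 - 94.4) / 107.1 * 100 = 11.86%

11.86


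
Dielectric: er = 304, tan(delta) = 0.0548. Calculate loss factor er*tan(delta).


Loss = 304 * 0.0548 = 16.659

16.659


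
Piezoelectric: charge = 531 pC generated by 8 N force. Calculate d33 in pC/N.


d33 = 531 / 8 = 66.4 pC/N

66.4


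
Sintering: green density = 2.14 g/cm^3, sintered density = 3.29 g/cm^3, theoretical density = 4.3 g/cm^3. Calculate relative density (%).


Relative = 3.29 / 4.3 * 100 = 76.5%

76.5


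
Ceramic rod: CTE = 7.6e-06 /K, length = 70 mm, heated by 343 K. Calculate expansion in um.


dL = 7.6e-06 * 70 * 343 * 1000 = 182.476 um

182.476


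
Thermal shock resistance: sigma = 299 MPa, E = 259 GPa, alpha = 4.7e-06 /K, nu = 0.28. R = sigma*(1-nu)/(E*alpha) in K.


R = 299*(1-0.28)/(259*1000*4.7e-06) = 177 K

177


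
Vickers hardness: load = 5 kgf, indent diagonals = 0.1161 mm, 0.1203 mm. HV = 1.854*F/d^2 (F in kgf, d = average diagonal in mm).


d_avg = (0.1161+0.1203)/2 = 0.1182 mm
HV = 1.854*5/0.1182^2 = 664

664


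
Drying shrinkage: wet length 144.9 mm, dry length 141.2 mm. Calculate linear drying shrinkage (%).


DS = (144.9 - 141.2) / 144.9 * 100 = 2.55%

2.55


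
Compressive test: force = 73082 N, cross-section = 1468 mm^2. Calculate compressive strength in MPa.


CS = 73082 / 1468 = 49.8 MPa

49.8


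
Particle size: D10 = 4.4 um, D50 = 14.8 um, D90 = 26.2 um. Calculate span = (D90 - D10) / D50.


Span = (26.2 - 4.4) / 14.8 = 21.8 / 14.8 = 1.473

1.473


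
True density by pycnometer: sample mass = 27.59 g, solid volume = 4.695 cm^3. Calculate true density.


TD = 27.59 / 4.695 = 5.876 g/cm^3

5.876


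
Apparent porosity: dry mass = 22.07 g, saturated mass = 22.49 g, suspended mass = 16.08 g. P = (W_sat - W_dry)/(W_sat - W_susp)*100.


P = (22.49 - 22.07) / (22.49 - 16.08) * 100 = 0.42 / 6.41 * 100 = 6.6%

6.6


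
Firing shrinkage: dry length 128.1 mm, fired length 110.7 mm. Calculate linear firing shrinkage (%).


FS = (128.1 - 110.7) / 128.1 * 100 = 13.58%

13.58


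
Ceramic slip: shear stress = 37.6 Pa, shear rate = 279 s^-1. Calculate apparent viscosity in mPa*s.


eta = tau/gamma * 1000 = 37.6/279 * 1000 = 134.8 mPa*s

134.8


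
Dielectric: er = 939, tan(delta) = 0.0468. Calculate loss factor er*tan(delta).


Loss = 939 * 0.0468 = 43.945

43.945


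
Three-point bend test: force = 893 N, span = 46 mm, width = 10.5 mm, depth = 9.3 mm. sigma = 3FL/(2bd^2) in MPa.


sigma = 3*893*46/(2*10.5*9.3^2) = 67.8 MPa

67.8


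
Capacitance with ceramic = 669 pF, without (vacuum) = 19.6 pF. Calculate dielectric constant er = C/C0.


er = 669 / 19.6 = 34.13

34.13


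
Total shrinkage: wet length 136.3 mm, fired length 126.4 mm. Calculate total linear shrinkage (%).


TS = (136.3 - 126.4) / 136.3 * 100 = 7.26%

7.26


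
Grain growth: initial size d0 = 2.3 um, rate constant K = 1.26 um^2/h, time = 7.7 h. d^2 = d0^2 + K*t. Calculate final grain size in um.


d^2 = 2.3^2 + 1.26*7.7 = 14.992
d = sqrt(14.992) = 3.87 um

3.87


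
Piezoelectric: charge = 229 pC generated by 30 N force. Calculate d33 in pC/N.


d33 = 229 / 30 = 7.6 pC/N

7.6


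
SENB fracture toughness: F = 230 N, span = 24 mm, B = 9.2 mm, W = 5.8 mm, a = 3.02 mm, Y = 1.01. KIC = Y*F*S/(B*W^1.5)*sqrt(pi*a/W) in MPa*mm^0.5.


KIC = 1.01*230*24/(9.2*5.8^1.5)*sqrt(pi*3.02/5.8) = 55.49

55.49


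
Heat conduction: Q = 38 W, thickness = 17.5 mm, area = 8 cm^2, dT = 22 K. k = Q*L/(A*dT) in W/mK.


k = 38*17.5/1000/(8/10000*22) = 37.78 W/mK

37.78


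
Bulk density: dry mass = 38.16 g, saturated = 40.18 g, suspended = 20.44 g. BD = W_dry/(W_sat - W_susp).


BD = 38.16 / (40.18 - 20.44) = 38.16 / 19.74 = 1.933 g/cm^3

1.933


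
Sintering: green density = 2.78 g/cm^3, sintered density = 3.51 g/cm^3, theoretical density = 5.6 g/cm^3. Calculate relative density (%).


Relative = 3.51 / 5.6 * 100 = 62.7%

62.7


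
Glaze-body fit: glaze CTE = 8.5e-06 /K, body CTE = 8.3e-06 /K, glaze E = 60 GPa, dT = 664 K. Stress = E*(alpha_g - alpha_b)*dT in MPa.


Stress = 60*1000*(8.5e-06 - 8.3e-06)*664 = 8.0 MPa

8.0


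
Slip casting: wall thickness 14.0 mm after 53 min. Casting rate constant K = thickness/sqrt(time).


K = 14.0 / sqrt(53) = 14.0 / 7.2801 = 1.923 mm/min^0.5

1.923


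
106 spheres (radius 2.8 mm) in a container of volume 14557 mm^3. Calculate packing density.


V_sphere = 4/3*pi*2.8^3 = 91.9523 mm^3
Total V = 106*91.9523 = 9746.9438 mm^3
PD = 9746.9438 / 14557 = 0.67

0.67


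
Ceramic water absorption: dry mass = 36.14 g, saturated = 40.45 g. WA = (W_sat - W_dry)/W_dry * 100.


WA = (40.45 - 36.14) / 36.14 * 100 = 11.93%

11.93


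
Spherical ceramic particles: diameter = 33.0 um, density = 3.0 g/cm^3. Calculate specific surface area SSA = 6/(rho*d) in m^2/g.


SSA = 6 / (3.0 * 33.0) = 0.061 m^2/g

0.061


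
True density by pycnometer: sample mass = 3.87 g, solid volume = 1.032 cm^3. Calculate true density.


TD = 3.87 / 1.032 = 3.75 g/cm^3

3.75


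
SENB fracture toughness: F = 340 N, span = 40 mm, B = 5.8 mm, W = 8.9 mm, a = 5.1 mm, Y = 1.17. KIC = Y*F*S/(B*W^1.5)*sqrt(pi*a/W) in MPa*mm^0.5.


KIC = 1.17*340*40/(5.8*8.9^1.5)*sqrt(pi*5.1/8.9) = 138.64

138.64


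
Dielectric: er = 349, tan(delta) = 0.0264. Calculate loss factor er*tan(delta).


Loss = 349 * 0.0264 = 9.214

9.214


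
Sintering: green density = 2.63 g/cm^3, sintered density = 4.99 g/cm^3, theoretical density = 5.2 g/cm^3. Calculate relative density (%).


Relative = 4.99 / 5.2 * 100 = 96.0%

96.0


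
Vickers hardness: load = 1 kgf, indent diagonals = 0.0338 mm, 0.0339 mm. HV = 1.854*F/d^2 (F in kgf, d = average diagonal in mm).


d_avg = (0.0338+0.0339)/2 = 0.03385 mm
HV = 1.854*1/0.03385^2 = 1618

1618


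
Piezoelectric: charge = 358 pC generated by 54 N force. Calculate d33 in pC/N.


d33 = 358 / 54 = 6.6 pC/N

6.6


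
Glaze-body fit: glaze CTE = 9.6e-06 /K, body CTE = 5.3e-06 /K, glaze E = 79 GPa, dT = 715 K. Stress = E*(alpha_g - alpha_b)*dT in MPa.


Stress = 79*1000*(9.6e-06 - 5.3e-06)*715 = 242.9 MPa

242.9


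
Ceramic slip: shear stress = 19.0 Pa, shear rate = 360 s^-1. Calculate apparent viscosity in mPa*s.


eta = tau/gamma * 1000 = 19.0/360 * 1000 = 52.8 mPa*s

52.8


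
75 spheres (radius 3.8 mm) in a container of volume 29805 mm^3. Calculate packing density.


V_sphere = 4/3*pi*3.8^3 = 229.8473 mm^3
Total V = 75*229.8473 = 17238.5475 mm^3
PD = 17238.5475 / 29805 = 0.578

0.578


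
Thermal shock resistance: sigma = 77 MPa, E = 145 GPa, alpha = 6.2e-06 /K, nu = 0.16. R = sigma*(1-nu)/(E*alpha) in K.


R = 77*(1-0.16)/(145*1000*6.2e-06) = 72 K

72


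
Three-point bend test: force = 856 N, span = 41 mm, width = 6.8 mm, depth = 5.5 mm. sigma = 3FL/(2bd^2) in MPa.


sigma = 3*856*41/(2*6.8*5.5^2) = 255.9 MPa

255.9


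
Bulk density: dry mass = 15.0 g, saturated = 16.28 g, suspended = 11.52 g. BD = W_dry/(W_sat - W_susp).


BD = 15.0 / (16.28 - 11.52) = 15.0 / 4.76 = 3.151 g/cm^3

3.151


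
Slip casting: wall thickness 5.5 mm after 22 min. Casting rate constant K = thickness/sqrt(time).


K = 5.5 / sqrt(22) = 5.5 / 4.6904 = 1.173 mm/min^0.5

1.173


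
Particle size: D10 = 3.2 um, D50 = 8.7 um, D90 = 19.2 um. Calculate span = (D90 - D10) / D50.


Span = (19.2 - 3.2) / 8.7 = 16.0 / 8.7 = 1.839

1.839


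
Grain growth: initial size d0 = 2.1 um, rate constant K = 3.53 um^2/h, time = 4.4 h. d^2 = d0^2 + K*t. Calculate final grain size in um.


d^2 = 2.1^2 + 3.53*4.4 = 19.942
d = sqrt(19.942) = 4.47 um

4.47


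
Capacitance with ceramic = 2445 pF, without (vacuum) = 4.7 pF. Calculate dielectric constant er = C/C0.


er = 2445 / 4.7 = 520.21

520.21


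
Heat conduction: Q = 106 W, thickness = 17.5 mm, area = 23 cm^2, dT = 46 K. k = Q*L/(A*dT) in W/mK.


k = 106*17.5/1000/(23/10000*46) = 17.53 W/mK

17.53


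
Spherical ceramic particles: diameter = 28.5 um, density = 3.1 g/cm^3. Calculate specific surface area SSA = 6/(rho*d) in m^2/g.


SSA = 6 / (3.1 * 28.5) = 0.068 m^2/g

0.068


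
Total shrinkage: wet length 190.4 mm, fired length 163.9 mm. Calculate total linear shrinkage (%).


TS = (190.4 - 163.9) / 190.4 * 100 = 13.92%

13.92


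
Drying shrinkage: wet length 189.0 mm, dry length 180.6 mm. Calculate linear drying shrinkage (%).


DS = (189.0 - 180.6) / 189.0 * 100 = 4.44%

4.44


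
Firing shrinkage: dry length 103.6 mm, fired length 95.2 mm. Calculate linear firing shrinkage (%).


FS = (103.6 - 95.2) / 103.6 * 100 = 8.11%

8.11


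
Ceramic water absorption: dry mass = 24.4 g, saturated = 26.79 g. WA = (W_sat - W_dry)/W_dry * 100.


WA = (26.79 - 24.4) / 24.4 * 100 = 9.8%

9.8


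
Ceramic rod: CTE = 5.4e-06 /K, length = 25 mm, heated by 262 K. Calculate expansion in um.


dL = 5.4e-06 * 25 * 262 * 1000 = 35.37 um

35.37


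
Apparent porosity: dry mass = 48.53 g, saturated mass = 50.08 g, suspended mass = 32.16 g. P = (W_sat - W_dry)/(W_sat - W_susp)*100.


P = (50.08 - 48.53) / (50.08 - 32.16) * 100 = 1.55 / 17.92 * 100 = 8.6%

8.6


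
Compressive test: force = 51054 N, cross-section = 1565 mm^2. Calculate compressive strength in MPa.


CS = 51054 / 1565 = 32.6 MPa

32.6


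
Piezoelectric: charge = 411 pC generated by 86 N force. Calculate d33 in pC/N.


d33 = 411 / 86 = 4.8 pC/N

4.8


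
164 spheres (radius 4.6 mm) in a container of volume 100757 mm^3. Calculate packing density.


V_sphere = 4/3*pi*4.6^3 = 407.7201 mm^3
Total V = 164*407.7201 = 66866.0964 mm^3
PD = 66866.0964 / 100757 = 0.664

0.664


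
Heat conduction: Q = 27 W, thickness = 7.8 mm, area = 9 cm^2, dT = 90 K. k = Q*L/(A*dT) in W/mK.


k = 27*7.8/1000/(9/10000*90) = 2.6 W/mK

2.6


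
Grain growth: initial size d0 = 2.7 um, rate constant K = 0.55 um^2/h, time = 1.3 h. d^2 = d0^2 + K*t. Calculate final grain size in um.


d^2 = 2.7^2 + 0.55*1.3 = 8.005
d = sqrt(8.005) = 2.83 um

2.83


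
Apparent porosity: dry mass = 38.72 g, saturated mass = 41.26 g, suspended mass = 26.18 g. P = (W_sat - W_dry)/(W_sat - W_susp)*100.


P = (41.26 - 38.72) / (41.26 - 26.18) * 100 = 2.54 / 15.08 * 100 = 16.8%

16.8


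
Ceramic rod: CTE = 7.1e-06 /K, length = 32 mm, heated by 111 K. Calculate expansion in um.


dL = 7.1e-06 * 32 * 111 * 1000 = 25.219 um

25.219


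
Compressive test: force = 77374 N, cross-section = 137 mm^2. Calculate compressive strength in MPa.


CS = 77374 / 137 = 564.8 MPa

564.8


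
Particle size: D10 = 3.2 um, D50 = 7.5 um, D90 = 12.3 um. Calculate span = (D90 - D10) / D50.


Span = (12.3 - 3.2) / 7.5 = 9.1 / 7.5 = 1.213

1.213


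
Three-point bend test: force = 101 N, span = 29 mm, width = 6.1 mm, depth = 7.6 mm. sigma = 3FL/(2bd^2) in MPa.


sigma = 3*101*29/(2*6.1*7.6^2) = 12.5 MPa

12.5


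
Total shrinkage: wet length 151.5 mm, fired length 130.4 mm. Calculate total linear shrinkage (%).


TS = (151.5 - 130.4) / 151.5 * 100 = 13.93%

13.93


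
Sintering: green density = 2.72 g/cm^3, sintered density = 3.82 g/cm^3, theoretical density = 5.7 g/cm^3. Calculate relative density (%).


Relative = 3.82 / 5.7 * 100 = 67.0%

67.0


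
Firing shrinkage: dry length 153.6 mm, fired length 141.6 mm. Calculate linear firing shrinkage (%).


FS = (153.6 - 141.6) / 153.6 * 100 = 7.81%

7.81


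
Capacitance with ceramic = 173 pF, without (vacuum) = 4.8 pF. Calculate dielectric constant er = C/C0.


er = 173 / 4.8 = 36.04

36.04


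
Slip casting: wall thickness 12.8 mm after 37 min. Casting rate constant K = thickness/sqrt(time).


K = 12.8 / sqrt(37) = 12.8 / 6.0828 = 2.104 mm/min^0.5

2.104


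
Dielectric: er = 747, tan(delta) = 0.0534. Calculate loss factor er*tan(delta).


Loss = 747 * 0.0534 = 39.89

39.89


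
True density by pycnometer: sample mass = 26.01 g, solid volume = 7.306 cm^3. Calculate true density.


TD = 26.01 / 7.306 = 3.56 g/cm^3

3.56


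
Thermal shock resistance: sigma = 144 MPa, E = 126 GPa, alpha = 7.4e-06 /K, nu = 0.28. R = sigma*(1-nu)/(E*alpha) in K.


R = 144*(1-0.28)/(126*1000*7.4e-06) = 111 K

111


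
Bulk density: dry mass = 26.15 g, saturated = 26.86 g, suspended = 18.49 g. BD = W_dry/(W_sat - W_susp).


BD = 26.15 / (26.86 - 18.49) = 26.15 / 8.37 = 3.124 g/cm^3

3.124


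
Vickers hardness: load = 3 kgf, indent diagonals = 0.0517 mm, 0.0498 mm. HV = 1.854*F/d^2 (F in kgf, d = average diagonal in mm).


d_avg = (0.0517+0.0498)/2 = 0.05075 mm
HV = 1.854*3/0.05075^2 = 2160

2160


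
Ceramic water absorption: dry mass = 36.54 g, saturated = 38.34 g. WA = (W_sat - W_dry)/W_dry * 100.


WA = (38.34 - 36.54) / 36.54 * 100 = 4.93%

4.93


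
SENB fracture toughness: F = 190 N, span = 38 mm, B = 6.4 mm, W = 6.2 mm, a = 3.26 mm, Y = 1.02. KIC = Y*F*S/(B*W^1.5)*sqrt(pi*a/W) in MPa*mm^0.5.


KIC = 1.02*190*38/(6.4*6.2^1.5)*sqrt(pi*3.26/6.2) = 95.8

95.8


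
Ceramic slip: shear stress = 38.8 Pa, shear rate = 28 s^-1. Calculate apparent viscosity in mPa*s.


eta = tau/gamma * 1000 = 38.8/28 * 1000 = 1385.7 mPa*s

1385.7


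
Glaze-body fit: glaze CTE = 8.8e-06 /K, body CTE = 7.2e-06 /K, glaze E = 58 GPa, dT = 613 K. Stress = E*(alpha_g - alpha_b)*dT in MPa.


Stress = 58*1000*(8.8e-06 - 7.2e-06)*613 = 56.9 MPa

56.9


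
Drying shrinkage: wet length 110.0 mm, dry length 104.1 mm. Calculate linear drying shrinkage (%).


DS = (110.0 - 104.1) / 110.0 * 100 = 5.36%

5.36


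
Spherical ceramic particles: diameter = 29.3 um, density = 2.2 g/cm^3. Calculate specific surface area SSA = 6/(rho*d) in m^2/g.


SSA = 6 / (2.2 * 29.3) = 0.093 m^2/g

0.093
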